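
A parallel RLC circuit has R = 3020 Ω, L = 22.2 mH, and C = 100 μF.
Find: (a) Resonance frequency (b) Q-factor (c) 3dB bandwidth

Step 1 — Resonance: ω₀ = 1/√(LC) = 1/√(0.0222·0.0001) = 671.2 rad/s.
Step 2 — f₀ = ω₀/(2π) = 106.8 Hz.
Step 3 — Parallel Q: Q = R/(ω₀L) = 3020/(671.2·0.0222) = 202.7.
Step 4 — Bandwidth: Δω = ω₀/Q = 3.311 rad/s; BW = Δω/(2π) = 0.527 Hz.

(a) f₀ = 106.8 Hz  (b) Q = 202.7  (c) BW = 0.527 Hz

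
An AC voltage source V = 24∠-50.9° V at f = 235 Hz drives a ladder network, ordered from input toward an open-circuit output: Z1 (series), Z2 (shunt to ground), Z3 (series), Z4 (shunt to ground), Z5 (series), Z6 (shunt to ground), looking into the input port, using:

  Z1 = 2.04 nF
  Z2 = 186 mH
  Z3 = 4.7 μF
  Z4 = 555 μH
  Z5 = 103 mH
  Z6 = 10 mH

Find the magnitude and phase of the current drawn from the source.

Step 1 — Angular frequency: ω = 2π·f = 2π·235 = 1477 rad/s.
Step 2 — Component impedances:
  Z1: Z = 1/(jωC) = -j/(ω·C) = 0 - j3.32e+05 Ω
  Z2: Z = jωL = j·1477·0.186 = 0 + j274.6 Ω
  Z3: Z = 1/(jωC) = -j/(ω·C) = 0 - j144.1 Ω
  Z4: Z = jωL = j·1477·0.000555 = 0 + j0.8195 Ω
  Z5: Z = jωL = j·1477·0.103 = 0 + j152.1 Ω
  Z6: Z = jωL = j·1477·0.01 = 0 + j14.77 Ω
Step 3 — Ladder network (open output): work backward from the far end, alternating series and parallel combinations. Z_in = 0 - j3.323e+05 Ω = 3.323e+05∠-90.0° Ω.
Step 4 — Source phasor: V = 24∠-50.9° V = 15.14 - j18.63 V.
Step 5 — Ohm's law: I = V / Z_total = (15.14 - j18.63) / (0 - j3.323e+05) = 5.605e-05 + j4.555e-05 A.
Step 6 — Convert to polar: |I| = 7.223e-05 A, ∠I = 39.1°.

I = 7.223e-05∠39.1° A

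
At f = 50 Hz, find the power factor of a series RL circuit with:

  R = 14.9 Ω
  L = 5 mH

Step 1 — Angular frequency: ω = 2π·f = 2π·50 = 314.2 rad/s.
Step 2 — Component impedances:
  R: Z = R = 14.9 Ω
  L: Z = jωL = j·314.2·0.005 = 0 + j1.571 Ω
Step 3 — Series combination: Z_total = R + L = 14.9 + j1.571 Ω = 14.98∠6.0° Ω.
Step 4 — Power factor: PF = cos(φ) = Re(Z)/|Z| = 14.9/14.983 = 0.9945.
Step 5 — Type: Im(Z) = 1.571 ⇒ lagging (phase φ = 6.0°).

PF = 0.9945 (lagging, φ = 6.0°)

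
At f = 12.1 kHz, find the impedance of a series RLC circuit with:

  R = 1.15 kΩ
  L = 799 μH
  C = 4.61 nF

Step 1 — Angular frequency: ω = 2π·f = 2π·1.21e+04 = 7.603e+04 rad/s.
Step 2 — Component impedances:
  R: Z = R = 1150 Ω
  L: Z = jωL = j·7.603e+04·0.000799 = 0 + j60.75 Ω
  C: Z = 1/(jωC) = -j/(ω·C) = 0 - j2853 Ω
Step 3 — Series combination: Z_total = R + L + C = 1150 - j2792 Ω = 3020∠-67.6° Ω.

Z = 1150 - j2792 Ω = 3020∠-67.6° Ω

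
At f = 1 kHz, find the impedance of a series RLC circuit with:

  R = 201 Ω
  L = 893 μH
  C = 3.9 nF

Step 1 — Angular frequency: ω = 2π·f = 2π·1000 = 6283 rad/s.
Step 2 — Component impedances:
  R: Z = R = 201 Ω
  L: Z = jωL = j·6283·0.000893 = 0 + j5.611 Ω
  C: Z = 1/(jωC) = -j/(ω·C) = 0 - j4.081e+04 Ω
Step 3 — Series combination: Z_total = R + L + C = 201 - j4.08e+04 Ω = 4.08e+04∠-89.7° Ω.

Z = 201 - j4.08e+04 Ω = 4.08e+04∠-89.7° Ω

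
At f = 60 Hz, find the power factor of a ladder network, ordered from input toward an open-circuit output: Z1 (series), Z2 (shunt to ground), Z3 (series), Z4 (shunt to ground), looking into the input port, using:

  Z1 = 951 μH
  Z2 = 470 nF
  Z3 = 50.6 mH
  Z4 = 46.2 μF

Step 1 — Angular frequency: ω = 2π·f = 2π·60 = 377 rad/s.
Step 2 — Component impedances:
  Z1: Z = jωL = j·377·0.000951 = 0 + j0.3585 Ω
  Z2: Z = 1/(jωC) = -j/(ω·C) = 0 - j5644 Ω
  Z3: Z = jωL = j·377·0.0506 = 0 + j19.08 Ω
  Z4: Z = 1/(jωC) = -j/(ω·C) = 0 - j57.42 Ω
Step 3 — Ladder network (open output): work backward from the far end, alternating series and parallel combinations. Z_in = 0 - j37.72 Ω = 37.72∠-90.0° Ω.
Step 4 — Power factor: PF = cos(φ) = Re(Z)/|Z| = 0/37.72 = 0.
Step 5 — Type: Im(Z) = -37.72 ⇒ leading (phase φ = -90.0°).

PF = 0 (leading, φ = -90.0°)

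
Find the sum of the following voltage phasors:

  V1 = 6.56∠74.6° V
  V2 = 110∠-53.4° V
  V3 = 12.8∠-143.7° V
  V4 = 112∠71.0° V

Step 1 — Convert each phasor to rectangular form:
  V1 = 6.56·(cos(74.6°) + j·sin(74.6°)) = 1.742 + j6.324 V
  V2 = 110·(cos(-53.4°) + j·sin(-53.4°)) = 65.58 - j88.31 V
  V3 = 12.8·(cos(-143.7°) + j·sin(-143.7°)) = -10.32 - j7.578 V
  V4 = 112·(cos(71.0°) + j·sin(71.0°)) = 36.46 + j105.9 V
Step 2 — Sum components: V_total = 93.47 + j16.33 V.
Step 3 — Convert to polar: |V_total| = 94.89 V, ∠V_total = 9.9°.

V_total = 94.89∠9.9° V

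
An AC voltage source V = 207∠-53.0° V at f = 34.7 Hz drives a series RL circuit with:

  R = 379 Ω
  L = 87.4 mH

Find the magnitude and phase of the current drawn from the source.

Step 1 — Angular frequency: ω = 2π·f = 2π·34.7 = 218 rad/s.
Step 2 — Component impedances:
  R: Z = R = 379 Ω
  L: Z = jωL = j·218·0.0874 = 0 + j19.06 Ω
Step 3 — Series combination: Z_total = R + L = 379 + j19.06 Ω = 379.5∠2.9° Ω.
Step 4 — Source phasor: V = 207∠-53.0° V = 124.6 - j165.3 V.
Step 5 — Ohm's law: I = V / Z_total = (124.6 - j165.3) / (379 + j19.06) = 0.306 - j0.4516 A.
Step 6 — Convert to polar: |I| = 0.5455 A, ∠I = -55.9°.

I = 0.5455∠-55.9° A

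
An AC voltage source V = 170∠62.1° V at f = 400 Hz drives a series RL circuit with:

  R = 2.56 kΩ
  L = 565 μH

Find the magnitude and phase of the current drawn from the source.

Step 1 — Angular frequency: ω = 2π·f = 2π·400 = 2513 rad/s.
Step 2 — Component impedances:
  R: Z = R = 2560 Ω
  L: Z = jωL = j·2513·0.000565 = 0 + j1.42 Ω
Step 3 — Series combination: Z_total = R + L = 2560 + j1.42 Ω = 2560∠0.0° Ω.
Step 4 — Source phasor: V = 170∠62.1° V = 79.55 + j150.2 V.
Step 5 — Ohm's law: I = V / Z_total = (79.55 + j150.2) / (2560 + j1.42) = 0.03111 + j0.05867 A.
Step 6 — Convert to polar: |I| = 0.06641 A, ∠I = 62.1°.

I = 0.06641∠62.1° A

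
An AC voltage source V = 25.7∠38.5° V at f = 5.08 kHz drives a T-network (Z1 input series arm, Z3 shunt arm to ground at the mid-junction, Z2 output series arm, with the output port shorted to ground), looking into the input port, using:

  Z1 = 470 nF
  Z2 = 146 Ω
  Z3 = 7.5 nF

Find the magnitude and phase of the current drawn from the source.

Step 1 — Angular frequency: ω = 2π·f = 2π·5080 = 3.192e+04 rad/s.
Step 2 — Component impedances:
  Z1: Z = 1/(jωC) = -j/(ω·C) = 0 - j66.66 Ω
  Z2: Z = R = 146 Ω
  Z3: Z = 1/(jωC) = -j/(ω·C) = 0 - j4177 Ω
Step 3 — With the output port shorted to ground, the output series arm Z2 runs from the junction to ground; the shunt arm Z3 also runs from the junction to ground. They appear in parallel: Z3 || Z2 = 145.8 - j5.097 Ω.
Step 4 — Series with input arm Z1: Z_in = Z1 + (Z3 || Z2) = 145.8 - j71.76 Ω = 162.5∠-26.2° Ω.
Step 5 — Source phasor: V = 25.7∠38.5° V = 20.11 + j16 V.
Step 6 — Ohm's law: I = V / Z_total = (20.11 + j16) / (145.8 - j71.76) = 0.06758 + j0.143 A.
Step 7 — Convert to polar: |I| = 0.1581 A, ∠I = 64.7°.

I = 0.1581∠64.7° A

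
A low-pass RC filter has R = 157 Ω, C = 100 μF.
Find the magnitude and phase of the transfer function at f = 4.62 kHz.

Step 1 — Angular frequency: ω = 2π·4620 = 2.903e+04 rad/s.
Step 2 — Transfer function: H(jω) = 1/(1 + jωRC).
Step 3 — Denominator: 1 + jωRC = 1 + j·2.903e+04·157·0.0001 = 1 + j455.7.
Step 4 — H = 4.815e-06 - j0.002194.
Step 5 — Magnitude: |H| = 0.002194 (-53.2 dB); phase: φ = -89.9°.

|H| = 0.002194 (-53.2 dB), φ = -89.9°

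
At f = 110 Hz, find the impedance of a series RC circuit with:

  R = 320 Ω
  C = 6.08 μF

Step 1 — Angular frequency: ω = 2π·f = 2π·110 = 691.2 rad/s.
Step 2 — Component impedances:
  R: Z = R = 320 Ω
  C: Z = 1/(jωC) = -j/(ω·C) = 0 - j238 Ω
Step 3 — Series combination: Z_total = R + C = 320 - j238 Ω = 398.8∠-36.6° Ω.

Z = 320 - j238 Ω = 398.8∠-36.6° Ω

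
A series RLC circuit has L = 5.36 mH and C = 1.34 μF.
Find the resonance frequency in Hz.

Step 1 — Resonance condition Im(Z)=0 gives ω₀ = 1/√(LC).
Step 2 — ω₀ = 1/√(0.00536·1.34e-06) = 1.18e+04 rad/s.
Step 3 — f₀ = ω₀/(2π) = 1878 Hz.

f₀ = 1878 Hz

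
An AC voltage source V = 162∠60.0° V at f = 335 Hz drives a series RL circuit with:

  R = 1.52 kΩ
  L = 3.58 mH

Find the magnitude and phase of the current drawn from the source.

Step 1 — Angular frequency: ω = 2π·f = 2π·335 = 2105 rad/s.
Step 2 — Component impedances:
  R: Z = R = 1520 Ω
  L: Z = jωL = j·2105·0.00358 = 0 + j7.535 Ω
Step 3 — Series combination: Z_total = R + L = 1520 + j7.535 Ω = 1520∠0.3° Ω.
Step 4 — Source phasor: V = 162∠60.0° V = 81 + j140.3 V.
Step 5 — Ohm's law: I = V / Z_total = (81 + j140.3) / (1520 + j7.535) = 0.05375 + j0.09203 A.
Step 6 — Convert to polar: |I| = 0.1066 A, ∠I = 59.7°.

I = 0.1066∠59.7° A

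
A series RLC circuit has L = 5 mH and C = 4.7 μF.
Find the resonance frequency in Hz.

Step 1 — Resonance condition Im(Z)=0 gives ω₀ = 1/√(LC).
Step 2 — ω₀ = 1/√(0.005·4.7e-06) = 6523 rad/s.
Step 3 — f₀ = ω₀/(2π) = 1038 Hz.

f₀ = 1038 Hz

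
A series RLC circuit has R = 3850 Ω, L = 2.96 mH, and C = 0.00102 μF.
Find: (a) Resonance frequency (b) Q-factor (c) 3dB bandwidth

Step 1 — Resonance: ω₀ = 1/√(LC) = 1/√(0.00296·1.02e-09) = 5.755e+05 rad/s.
Step 2 — f₀ = ω₀/(2π) = 9.16e+04 Hz.
Step 3 — Series Q: Q = ω₀L/R = 5.755e+05·0.00296/3850 = 0.4425.
Step 4 — Bandwidth: Δω = ω₀/Q = 1.301e+06 rad/s; BW = Δω/(2π) = 2.07e+05 Hz.

(a) f₀ = 9.16e+04 Hz  (b) Q = 0.4425  (c) BW = 2.07e+05 Hz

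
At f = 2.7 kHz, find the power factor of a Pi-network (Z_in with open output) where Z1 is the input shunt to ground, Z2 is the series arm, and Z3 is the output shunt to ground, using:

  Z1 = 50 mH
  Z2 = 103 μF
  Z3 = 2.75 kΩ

Step 1 — Angular frequency: ω = 2π·f = 2π·2700 = 1.696e+04 rad/s.
Step 2 — Component impedances:
  Z1: Z = jωL = j·1.696e+04·0.05 = 0 + j848.2 Ω
  Z2: Z = 1/(jωC) = -j/(ω·C) = 0 - j0.5723 Ω
  Z3: Z = R = 2750 Ω
Step 3 — With open output, the series arm Z2 and the output shunt Z3 appear in series to ground: Z2 + Z3 = 2750 - j0.5723 Ω.
Step 4 — Parallel with input shunt Z1: Z_in = Z1 || (Z2 + Z3) = 238.9 + j774.6 Ω = 810.6∠72.9° Ω.
Step 5 — Power factor: PF = cos(φ) = Re(Z)/|Z| = 238.93/810.6 = 0.2948.
Step 6 — Type: Im(Z) = 774.6 ⇒ lagging (phase φ = 72.9°).

PF = 0.2948 (lagging, φ = 72.9°)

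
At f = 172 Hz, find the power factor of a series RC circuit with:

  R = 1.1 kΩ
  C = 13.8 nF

Step 1 — Angular frequency: ω = 2π·f = 2π·172 = 1081 rad/s.
Step 2 — Component impedances:
  R: Z = R = 1100 Ω
  C: Z = 1/(jωC) = -j/(ω·C) = 0 - j6.705e+04 Ω
Step 3 — Series combination: Z_total = R + C = 1100 - j6.705e+04 Ω = 6.706e+04∠-89.1° Ω.
Step 4 — Power factor: PF = cos(φ) = Re(Z)/|Z| = 1100/6.706e+04 = 0.0164.
Step 5 — Type: Im(Z) = -6.705e+04 ⇒ leading (phase φ = -89.1°).

PF = 0.0164 (leading, φ = -89.1°)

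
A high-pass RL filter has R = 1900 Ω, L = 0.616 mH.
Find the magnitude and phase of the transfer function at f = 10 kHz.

Step 1 — Angular frequency: ω = 2π·1e+04 = 6.283e+04 rad/s.
Step 2 — Transfer function: H(jω) = jωL/(R + jωL).
Step 3 — Numerator jωL = j·38.7; denominator R + jωL = 1900 + j38.7.
Step 4 — H = 0.0004148 + j0.02036.
Step 5 — Magnitude: |H| = 0.02037 (-33.8 dB); phase: φ = 88.8°.

|H| = 0.02037 (-33.8 dB), φ = 88.8°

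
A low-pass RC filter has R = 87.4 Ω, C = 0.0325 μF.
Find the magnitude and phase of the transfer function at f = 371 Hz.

Step 1 — Angular frequency: ω = 2π·371 = 2331 rad/s.
Step 2 — Transfer function: H(jω) = 1/(1 + jωRC).
Step 3 — Denominator: 1 + jωRC = 1 + j·2331·87.4·3.25e-08 = 1 + j0.006621.
Step 4 — H = 1 - j0.006621.
Step 5 — Magnitude: |H| = 1 (-0.0 dB); phase: φ = -0.4°.

|H| = 1 (-0.0 dB), φ = -0.4°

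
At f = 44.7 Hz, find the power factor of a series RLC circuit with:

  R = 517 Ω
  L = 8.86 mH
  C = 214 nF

Step 1 — Angular frequency: ω = 2π·f = 2π·44.7 = 280.9 rad/s.
Step 2 — Component impedances:
  R: Z = R = 517 Ω
  L: Z = jωL = j·280.9·0.00886 = 0 + j2.488 Ω
  C: Z = 1/(jωC) = -j/(ω·C) = 0 - j1.664e+04 Ω
Step 3 — Series combination: Z_total = R + L + C = 517 - j1.664e+04 Ω = 1.664e+04∠-88.2° Ω.
Step 4 — Power factor: PF = cos(φ) = Re(Z)/|Z| = 517/16643 = 0.03106.
Step 5 — Type: Im(Z) = -1.664e+04 ⇒ leading (phase φ = -88.2°).

PF = 0.03106 (leading, φ = -88.2°)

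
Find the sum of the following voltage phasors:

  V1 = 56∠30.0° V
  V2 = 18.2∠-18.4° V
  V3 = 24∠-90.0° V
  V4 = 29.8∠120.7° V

Step 1 — Convert each phasor to rectangular form:
  V1 = 56·(cos(30.0°) + j·sin(30.0°)) = 48.5 + j28 V
  V2 = 18.2·(cos(-18.4°) + j·sin(-18.4°)) = 17.27 - j5.745 V
  V3 = 24·(cos(-90.0°) + j·sin(-90.0°)) = 0 - j24 V
  V4 = 29.8·(cos(120.7°) + j·sin(120.7°)) = -15.21 + j25.62 V
Step 2 — Sum components: V_total = 50.55 + j23.88 V.
Step 3 — Convert to polar: |V_total| = 55.91 V, ∠V_total = 25.3°.

V_total = 55.91∠25.3° V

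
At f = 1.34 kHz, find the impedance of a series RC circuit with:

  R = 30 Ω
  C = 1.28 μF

Step 1 — Angular frequency: ω = 2π·f = 2π·1340 = 8419 rad/s.
Step 2 — Component impedances:
  R: Z = R = 30 Ω
  C: Z = 1/(jωC) = -j/(ω·C) = 0 - j92.79 Ω
Step 3 — Series combination: Z_total = R + C = 30 - j92.79 Ω = 97.52∠-72.1° Ω.

Z = 30 - j92.79 Ω = 97.52∠-72.1° Ω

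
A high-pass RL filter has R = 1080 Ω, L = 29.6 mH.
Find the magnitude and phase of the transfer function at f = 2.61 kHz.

Step 1 — Angular frequency: ω = 2π·2610 = 1.64e+04 rad/s.
Step 2 — Transfer function: H(jω) = jωL/(R + jωL).
Step 3 — Numerator jωL = j·485.4; denominator R + jωL = 1080 + j485.4.
Step 4 — H = 0.1681 + j0.3739.
Step 5 — Magnitude: |H| = 0.41 (-7.7 dB); phase: φ = 65.8°.

|H| = 0.41 (-7.7 dB), φ = 65.8°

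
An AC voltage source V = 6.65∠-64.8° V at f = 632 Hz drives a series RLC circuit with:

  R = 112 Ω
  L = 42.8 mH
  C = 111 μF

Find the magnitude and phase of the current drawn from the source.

Step 1 — Angular frequency: ω = 2π·f = 2π·632 = 3971 rad/s.
Step 2 — Component impedances:
  R: Z = R = 112 Ω
  L: Z = jωL = j·3971·0.0428 = 0 + j170 Ω
  C: Z = 1/(jωC) = -j/(ω·C) = 0 - j2.269 Ω
Step 3 — Series combination: Z_total = R + L + C = 112 + j167.7 Ω = 201.7∠56.3° Ω.
Step 4 — Source phasor: V = 6.65∠-64.8° V = 2.831 - j6.017 V.
Step 5 — Ohm's law: I = V / Z_total = (2.831 - j6.017) / (112 + j167.7) = -0.01701 - j0.02825 A.
Step 6 — Convert to polar: |I| = 0.03298 A, ∠I = -121.1°.

I = 0.03298∠-121.1° A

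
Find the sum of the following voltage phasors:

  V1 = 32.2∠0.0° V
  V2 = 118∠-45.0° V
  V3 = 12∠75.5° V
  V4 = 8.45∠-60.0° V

Step 1 — Convert each phasor to rectangular form:
  V1 = 32.2·(cos(0.0°) + j·sin(0.0°)) = 32.2 V
  V2 = 118·(cos(-45.0°) + j·sin(-45.0°)) = 83.44 - j83.44 V
  V3 = 12·(cos(75.5°) + j·sin(75.5°)) = 3.005 + j11.62 V
  V4 = 8.45·(cos(-60.0°) + j·sin(-60.0°)) = 4.225 - j7.318 V
Step 2 — Sum components: V_total = 122.9 - j79.14 V.
Step 3 — Convert to polar: |V_total| = 146.1 V, ∠V_total = -32.8°.

V_total = 146.1∠-32.8° V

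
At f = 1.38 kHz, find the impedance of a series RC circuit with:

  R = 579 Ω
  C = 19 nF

Step 1 — Angular frequency: ω = 2π·f = 2π·1380 = 8671 rad/s.
Step 2 — Component impedances:
  R: Z = R = 579 Ω
  C: Z = 1/(jωC) = -j/(ω·C) = 0 - j6070 Ω
Step 3 — Series combination: Z_total = R + C = 579 - j6070 Ω = 6098∠-84.6° Ω.

Z = 579 - j6070 Ω = 6098∠-84.6° Ω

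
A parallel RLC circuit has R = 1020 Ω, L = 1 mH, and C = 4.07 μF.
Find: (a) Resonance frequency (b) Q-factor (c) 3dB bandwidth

Step 1 — Resonance: ω₀ = 1/√(LC) = 1/√(0.001·4.07e-06) = 1.567e+04 rad/s.
Step 2 — f₀ = ω₀/(2π) = 2495 Hz.
Step 3 — Parallel Q: Q = R/(ω₀L) = 1020/(1.567e+04·0.001) = 65.07.
Step 4 — Bandwidth: Δω = ω₀/Q = 240.9 rad/s; BW = Δω/(2π) = 38.34 Hz.

(a) f₀ = 2495 Hz  (b) Q = 65.07  (c) BW = 38.34 Hz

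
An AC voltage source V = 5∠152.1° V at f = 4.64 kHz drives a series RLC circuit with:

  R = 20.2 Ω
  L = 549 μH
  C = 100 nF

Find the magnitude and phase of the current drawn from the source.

Step 1 — Angular frequency: ω = 2π·f = 2π·4640 = 2.915e+04 rad/s.
Step 2 — Component impedances:
  R: Z = R = 20.2 Ω
  L: Z = jωL = j·2.915e+04·0.000549 = 0 + j16.01 Ω
  C: Z = 1/(jωC) = -j/(ω·C) = 0 - j343 Ω
Step 3 — Series combination: Z_total = R + L + C = 20.2 - j327 Ω = 327.6∠-86.5° Ω.
Step 4 — Source phasor: V = 5∠152.1° V = -4.419 + j2.34 V.
Step 5 — Ohm's law: I = V / Z_total = (-4.419 + j2.34) / (20.2 - j327) = -0.007959 - j0.01302 A.
Step 6 — Convert to polar: |I| = 0.01526 A, ∠I = -121.4°.

I = 0.01526∠-121.4° A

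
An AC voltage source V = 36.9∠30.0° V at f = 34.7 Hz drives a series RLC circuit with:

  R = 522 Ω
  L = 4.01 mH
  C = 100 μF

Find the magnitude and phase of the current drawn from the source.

Step 1 — Angular frequency: ω = 2π·f = 2π·34.7 = 218 rad/s.
Step 2 — Component impedances:
  R: Z = R = 522 Ω
  L: Z = jωL = j·218·0.00401 = 0 + j0.8743 Ω
  C: Z = 1/(jωC) = -j/(ω·C) = 0 - j45.87 Ω
Step 3 — Series combination: Z_total = R + L + C = 522 - j44.99 Ω = 523.9∠-4.9° Ω.
Step 4 — Source phasor: V = 36.9∠30.0° V = 31.96 + j18.45 V.
Step 5 — Ohm's law: I = V / Z_total = (31.96 + j18.45) / (522 - j44.99) = 0.05774 + j0.04032 A.
Step 6 — Convert to polar: |I| = 0.07043 A, ∠I = 34.9°.

I = 0.07043∠34.9° A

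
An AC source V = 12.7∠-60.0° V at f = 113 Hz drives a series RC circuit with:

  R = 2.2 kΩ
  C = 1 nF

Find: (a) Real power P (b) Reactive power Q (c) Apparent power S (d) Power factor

Step 1 — Angular frequency: ω = 2π·f = 2π·113 = 710 rad/s.
Step 2 — Component impedances:
  R: Z = R = 2200 Ω
  C: Z = 1/(jωC) = -j/(ω·C) = 0 - j1.408e+06 Ω
Step 3 — Series combination: Z_total = R + C = 2200 - j1.408e+06 Ω = 1.408e+06∠-89.9° Ω.
Step 4 — Source phasor: V = 12.7∠-60.0° V = 6.35 - j11 V.
Step 5 — Current: I = V / Z = 7.816e-06 + j4.496e-06 A = 9.017e-06∠29.9° A.
Step 6 — Complex power: S = V·I* = 1.789e-07 - j0.0001145 VA.
Step 7 — Real power: P = Re(S) = 1.789e-07 W.
Step 8 — Reactive power: Q = Im(S) = -0.0001145 VAR.
Step 9 — Apparent power: |S| = 0.0001145 VA.
Step 10 — Power factor: PF = P/|S| = 0.001562 (leading).

(a) P = 1.789e-07 W  (b) Q = -0.0001145 VAR  (c) S = 0.0001145 VA  (d) PF = 0.001562 (leading)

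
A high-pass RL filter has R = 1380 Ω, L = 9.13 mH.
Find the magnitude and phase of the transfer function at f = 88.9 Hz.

Step 1 — Angular frequency: ω = 2π·88.9 = 558.6 rad/s.
Step 2 — Transfer function: H(jω) = jωL/(R + jωL).
Step 3 — Numerator jωL = j·5.1; denominator R + jωL = 1380 + j5.1.
Step 4 — H = 1.366e-05 + j0.003695.
Step 5 — Magnitude: |H| = 0.003695 (-48.6 dB); phase: φ = 89.8°.

|H| = 0.003695 (-48.6 dB), φ = 89.8°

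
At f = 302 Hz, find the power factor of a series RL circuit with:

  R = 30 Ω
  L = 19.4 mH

Step 1 — Angular frequency: ω = 2π·f = 2π·302 = 1898 rad/s.
Step 2 — Component impedances:
  R: Z = R = 30 Ω
  L: Z = jωL = j·1898·0.0194 = 0 + j36.81 Ω
Step 3 — Series combination: Z_total = R + L = 30 + j36.81 Ω = 47.49∠50.8° Ω.
Step 4 — Power factor: PF = cos(φ) = Re(Z)/|Z| = 30/47.49 = 0.6317.
Step 5 — Type: Im(Z) = 36.81 ⇒ lagging (phase φ = 50.8°).

PF = 0.6317 (lagging, φ = 50.8°)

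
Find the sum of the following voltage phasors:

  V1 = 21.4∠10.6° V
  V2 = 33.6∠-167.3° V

Step 1 — Convert each phasor to rectangular form:
  V1 = 21.4·(cos(10.6°) + j·sin(10.6°)) = 21.03 + j3.937 V
  V2 = 33.6·(cos(-167.3°) + j·sin(-167.3°)) = -32.78 - j7.387 V
Step 2 — Sum components: V_total = -11.74 - j3.45 V.
Step 3 — Convert to polar: |V_total| = 12.24 V, ∠V_total = -163.6°.

V_total = 12.24∠-163.6° V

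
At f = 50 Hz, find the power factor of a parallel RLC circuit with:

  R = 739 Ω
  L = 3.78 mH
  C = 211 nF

Step 1 — Angular frequency: ω = 2π·f = 2π·50 = 314.2 rad/s.
Step 2 — Component impedances:
  R: Z = R = 739 Ω
  L: Z = jωL = j·314.2·0.00378 = 0 + j1.188 Ω
  C: Z = 1/(jωC) = -j/(ω·C) = 0 - j1.509e+04 Ω
Step 3 — Parallel combination: 1/Z_total = 1/R + 1/L + 1/C; Z_total = 0.001909 + j1.188 Ω = 1.188∠89.9° Ω.
Step 4 — Power factor: PF = cos(φ) = Re(Z)/|Z| = 0.001909/1.188 = 0.001607.
Step 5 — Type: Im(Z) = 1.188 ⇒ lagging (phase φ = 89.9°).

PF = 0.001607 (lagging, φ = 89.9°)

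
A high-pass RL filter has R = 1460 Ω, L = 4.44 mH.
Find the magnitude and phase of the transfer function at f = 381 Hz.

Step 1 — Angular frequency: ω = 2π·381 = 2394 rad/s.
Step 2 — Transfer function: H(jω) = jωL/(R + jωL).
Step 3 — Numerator jωL = j·10.63; denominator R + jωL = 1460 + j10.63.
Step 4 — H = 5.3e-05 + j0.00728.
Step 5 — Magnitude: |H| = 0.00728 (-42.8 dB); phase: φ = 89.6°.

|H| = 0.00728 (-42.8 dB), φ = 89.6°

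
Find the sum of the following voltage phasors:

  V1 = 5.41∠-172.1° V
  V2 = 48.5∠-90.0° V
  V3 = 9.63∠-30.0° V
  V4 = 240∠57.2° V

Step 1 — Convert each phasor to rectangular form:
  V1 = 5.41·(cos(-172.1°) + j·sin(-172.1°)) = -5.359 - j0.7436 V
  V2 = 48.5·(cos(-90.0°) + j·sin(-90.0°)) = 0 - j48.5 V
  V3 = 9.63·(cos(-30.0°) + j·sin(-30.0°)) = 8.34 - j4.815 V
  V4 = 240·(cos(57.2°) + j·sin(57.2°)) = 130 + j201.7 V
Step 2 — Sum components: V_total = 133 + j147.7 V.
Step 3 — Convert to polar: |V_total| = 198.7 V, ∠V_total = 48.0°.

V_total = 198.7∠48.0° V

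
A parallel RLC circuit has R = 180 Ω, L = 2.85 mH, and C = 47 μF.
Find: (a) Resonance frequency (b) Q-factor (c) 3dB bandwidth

Step 1 — Resonance: ω₀ = 1/√(LC) = 1/√(0.00285·4.7e-05) = 2732 rad/s.
Step 2 — f₀ = ω₀/(2π) = 434.9 Hz.
Step 3 — Parallel Q: Q = R/(ω₀L) = 180/(2732·0.00285) = 23.12.
Step 4 — Bandwidth: Δω = ω₀/Q = 118.2 rad/s; BW = Δω/(2π) = 18.81 Hz.

(a) f₀ = 434.9 Hz  (b) Q = 23.12  (c) BW = 18.81 Hz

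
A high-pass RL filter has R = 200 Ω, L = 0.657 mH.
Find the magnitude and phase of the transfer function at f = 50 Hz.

Step 1 — Angular frequency: ω = 2π·50 = 314.2 rad/s.
Step 2 — Transfer function: H(jω) = jωL/(R + jωL).
Step 3 — Numerator jωL = j·0.2064; denominator R + jωL = 200 + j0.2064.
Step 4 — H = 1.065e-06 + j0.001032.
Step 5 — Magnitude: |H| = 0.001032 (-59.7 dB); phase: φ = 89.9°.

|H| = 0.001032 (-59.7 dB), φ = 89.9°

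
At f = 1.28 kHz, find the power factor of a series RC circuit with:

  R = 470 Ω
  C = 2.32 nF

Step 1 — Angular frequency: ω = 2π·f = 2π·1280 = 8042 rad/s.
Step 2 — Component impedances:
  R: Z = R = 470 Ω
  C: Z = 1/(jωC) = -j/(ω·C) = 0 - j5.359e+04 Ω
Step 3 — Series combination: Z_total = R + C = 470 - j5.359e+04 Ω = 5.36e+04∠-89.5° Ω.
Step 4 — Power factor: PF = cos(φ) = Re(Z)/|Z| = 470/5.36e+04 = 0.008769.
Step 5 — Type: Im(Z) = -5.359e+04 ⇒ leading (phase φ = -89.5°).

PF = 0.008769 (leading, φ = -89.5°)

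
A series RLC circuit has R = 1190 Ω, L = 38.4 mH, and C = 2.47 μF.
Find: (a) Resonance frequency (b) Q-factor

Step 1 — Resonance condition Im(Z)=0 gives ω₀ = 1/√(LC).
Step 2 — ω₀ = 1/√(0.0384·2.47e-06) = 3247 rad/s.
Step 3 — f₀ = ω₀/(2π) = 516.8 Hz.
Step 4 — Series Q: Q = ω₀L/R = 3247·0.0384/1190 = 0.1048.

(a) f₀ = 516.8 Hz  (b) Q = 0.1048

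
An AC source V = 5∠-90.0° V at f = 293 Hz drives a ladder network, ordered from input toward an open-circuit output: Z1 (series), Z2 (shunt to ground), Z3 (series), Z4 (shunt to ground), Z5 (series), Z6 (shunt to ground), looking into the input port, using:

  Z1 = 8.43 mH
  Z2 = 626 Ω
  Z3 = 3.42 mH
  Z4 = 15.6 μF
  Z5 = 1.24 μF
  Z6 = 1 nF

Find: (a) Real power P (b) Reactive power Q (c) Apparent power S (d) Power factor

Step 1 — Angular frequency: ω = 2π·f = 2π·293 = 1841 rad/s.
Step 2 — Component impedances:
  Z1: Z = jωL = j·1841·0.00843 = 0 + j15.52 Ω
  Z2: Z = R = 626 Ω
  Z3: Z = jωL = j·1841·0.00342 = 0 + j6.296 Ω
  Z4: Z = 1/(jωC) = -j/(ω·C) = 0 - j34.82 Ω
  Z5: Z = 1/(jωC) = -j/(ω·C) = 0 - j438.1 Ω
  Z6: Z = 1/(jωC) = -j/(ω·C) = 0 - j5.432e+05 Ω
Step 3 — Ladder network (open output): work backward from the far end, alternating series and parallel combinations. Z_in = 1.297 - j12.94 Ω = 13.01∠-84.3° Ω.
Step 4 — Source phasor: V = 5∠-90.0° V = 0 - j5 V.
Step 5 — Current: I = V / Z = 0.3825 - j0.03832 A = 0.3844∠-5.7° A.
Step 6 — Complex power: S = V·I* = 0.1916 - j1.912 VA.
Step 7 — Real power: P = Re(S) = 0.1916 W.
Step 8 — Reactive power: Q = Im(S) = -1.912 VAR.
Step 9 — Apparent power: |S| = 1.922 VA.
Step 10 — Power factor: PF = P/|S| = 0.09969 (leading).

(a) P = 0.1916 W  (b) Q = -1.912 VAR  (c) S = 1.922 VA  (d) PF = 0.09969 (leading)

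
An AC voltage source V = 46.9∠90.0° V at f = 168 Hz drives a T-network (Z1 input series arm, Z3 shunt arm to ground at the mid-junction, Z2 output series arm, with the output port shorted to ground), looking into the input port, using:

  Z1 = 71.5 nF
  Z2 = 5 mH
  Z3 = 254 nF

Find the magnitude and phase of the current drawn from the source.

Step 1 — Angular frequency: ω = 2π·f = 2π·168 = 1056 rad/s.
Step 2 — Component impedances:
  Z1: Z = 1/(jωC) = -j/(ω·C) = 0 - j1.325e+04 Ω
  Z2: Z = jωL = j·1056·0.005 = 0 + j5.278 Ω
  Z3: Z = 1/(jωC) = -j/(ω·C) = 0 - j3730 Ω
Step 3 — With the output port shorted to ground, the output series arm Z2 runs from the junction to ground; the shunt arm Z3 also runs from the junction to ground. They appear in parallel: Z3 || Z2 = 0 + j5.285 Ω.
Step 4 — Series with input arm Z1: Z_in = Z1 + (Z3 || Z2) = 0 - j1.324e+04 Ω = 1.324e+04∠-90.0° Ω.
Step 5 — Source phasor: V = 46.9∠90.0° V = 0 + j46.9 V.
Step 6 — Ohm's law: I = V / Z_total = (0 + j46.9) / (0 - j1.324e+04) = -0.003541 A.
Step 7 — Convert to polar: |I| = 0.003541 A, ∠I = 180.0°.

I = 0.003541∠180.0° A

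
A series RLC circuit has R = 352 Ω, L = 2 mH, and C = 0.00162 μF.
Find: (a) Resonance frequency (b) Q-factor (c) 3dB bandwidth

Step 1 — Resonance condition Im(Z)=0 gives ω₀ = 1/√(LC).
Step 2 — ω₀ = 1/√(0.002·1.62e-09) = 5.556e+05 rad/s.
Step 3 — f₀ = ω₀/(2π) = 8.842e+04 Hz.
Step 4 — Series Q: Q = ω₀L/R = 5.556e+05·0.002/352 = 3.157.
Step 5 — 3dB bandwidth: Δω = ω₀/Q = 1.76e+05 rad/s; BW = Δω/(2π) = 2.801e+04 Hz.

(a) f₀ = 8.842e+04 Hz  (b) Q = 3.157  (c) BW = 2.801e+04 Hz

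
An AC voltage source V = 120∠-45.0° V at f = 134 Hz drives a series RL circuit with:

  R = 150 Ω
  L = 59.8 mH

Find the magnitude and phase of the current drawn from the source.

Step 1 — Angular frequency: ω = 2π·f = 2π·134 = 841.9 rad/s.
Step 2 — Component impedances:
  R: Z = R = 150 Ω
  L: Z = jωL = j·841.9·0.0598 = 0 + j50.35 Ω
Step 3 — Series combination: Z_total = R + L = 150 + j50.35 Ω = 158.2∠18.6° Ω.
Step 4 — Source phasor: V = 120∠-45.0° V = 84.85 - j84.85 V.
Step 5 — Ohm's law: I = V / Z_total = (84.85 - j84.85) / (150 + j50.35) = 0.3378 - j0.6791 A.
Step 6 — Convert to polar: |I| = 0.7584 A, ∠I = -63.6°.

I = 0.7584∠-63.6° A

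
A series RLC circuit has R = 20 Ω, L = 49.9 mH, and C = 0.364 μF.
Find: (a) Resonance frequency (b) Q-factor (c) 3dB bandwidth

Step 1 — Resonance: ω₀ = 1/√(LC) = 1/√(0.0499·3.64e-07) = 7420 rad/s.
Step 2 — f₀ = ω₀/(2π) = 1181 Hz.
Step 3 — Series Q: Q = ω₀L/R = 7420·0.0499/20 = 18.51.
Step 4 — Bandwidth: Δω = ω₀/Q = 400.8 rad/s; BW = Δω/(2π) = 63.79 Hz.

(a) f₀ = 1181 Hz  (b) Q = 18.51  (c) BW = 63.79 Hz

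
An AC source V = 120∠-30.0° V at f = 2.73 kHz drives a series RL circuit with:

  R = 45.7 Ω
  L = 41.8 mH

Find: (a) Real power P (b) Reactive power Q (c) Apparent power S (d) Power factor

Step 1 — Angular frequency: ω = 2π·f = 2π·2730 = 1.715e+04 rad/s.
Step 2 — Component impedances:
  R: Z = R = 45.7 Ω
  L: Z = jωL = j·1.715e+04·0.0418 = 0 + j717 Ω
Step 3 — Series combination: Z_total = R + L = 45.7 + j717 Ω = 718.5∠86.4° Ω.
Step 4 — Source phasor: V = 120∠-30.0° V = 103.9 - j60 V.
Step 5 — Current: I = V / Z = -0.07414 - j0.1497 A = 0.167∠-116.4° A.
Step 6 — Complex power: S = V·I* = 1.275 + j20 VA.
Step 7 — Real power: P = Re(S) = 1.275 W.
Step 8 — Reactive power: Q = Im(S) = 20 VAR.
Step 9 — Apparent power: |S| = 20.04 VA.
Step 10 — Power factor: PF = P/|S| = 0.06361 (lagging).

(a) P = 1.275 W  (b) Q = 20 VAR  (c) S = 20.04 VA  (d) PF = 0.06361 (lagging)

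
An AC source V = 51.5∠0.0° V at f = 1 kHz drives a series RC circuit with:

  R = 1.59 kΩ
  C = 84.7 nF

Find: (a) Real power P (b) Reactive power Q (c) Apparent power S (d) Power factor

Step 1 — Angular frequency: ω = 2π·f = 2π·1000 = 6283 rad/s.
Step 2 — Component impedances:
  R: Z = R = 1590 Ω
  C: Z = 1/(jωC) = -j/(ω·C) = 0 - j1879 Ω
Step 3 — Series combination: Z_total = R + C = 1590 - j1879 Ω = 2461∠-49.8° Ω.
Step 4 — Source phasor: V = 51.5∠0.0° V = 51.5 V.
Step 5 — Current: I = V / Z = 0.01351 + j0.01597 A = 0.02092∠49.8° A.
Step 6 — Complex power: S = V·I* = 0.696 - j0.8225 VA.
Step 7 — Real power: P = Re(S) = 0.696 W.
Step 8 — Reactive power: Q = Im(S) = -0.8225 VAR.
Step 9 — Apparent power: |S| = 1.078 VA.
Step 10 — Power factor: PF = P/|S| = 0.646 (leading).

(a) P = 0.696 W  (b) Q = -0.8225 VAR  (c) S = 1.078 VA  (d) PF = 0.646 (leading)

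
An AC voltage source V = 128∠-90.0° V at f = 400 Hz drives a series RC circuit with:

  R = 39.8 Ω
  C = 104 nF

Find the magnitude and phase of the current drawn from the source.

Step 1 — Angular frequency: ω = 2π·f = 2π·400 = 2513 rad/s.
Step 2 — Component impedances:
  R: Z = R = 39.8 Ω
  C: Z = 1/(jωC) = -j/(ω·C) = 0 - j3826 Ω
Step 3 — Series combination: Z_total = R + C = 39.8 - j3826 Ω = 3826∠-89.4° Ω.
Step 4 — Source phasor: V = 128∠-90.0° V = 0 - j128 V.
Step 5 — Ohm's law: I = V / Z_total = (0 - j128) / (39.8 - j3826) = 0.03345 - j0.000348 A.
Step 6 — Convert to polar: |I| = 0.03345 A, ∠I = -0.6°.

I = 0.03345∠-0.6° A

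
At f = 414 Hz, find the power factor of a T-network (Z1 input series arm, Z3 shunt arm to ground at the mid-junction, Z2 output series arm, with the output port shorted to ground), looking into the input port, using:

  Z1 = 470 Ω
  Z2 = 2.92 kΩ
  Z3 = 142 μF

Step 1 — Angular frequency: ω = 2π·f = 2π·414 = 2601 rad/s.
Step 2 — Component impedances:
  Z1: Z = R = 470 Ω
  Z2: Z = R = 2920 Ω
  Z3: Z = 1/(jωC) = -j/(ω·C) = 0 - j2.707 Ω
Step 3 — With the output port shorted to ground, the output series arm Z2 runs from the junction to ground; the shunt arm Z3 also runs from the junction to ground. They appear in parallel: Z3 || Z2 = 0.00251 - j2.707 Ω.
Step 4 — Series with input arm Z1: Z_in = Z1 + (Z3 || Z2) = 470 - j2.707 Ω = 470∠-0.3° Ω.
Step 5 — Power factor: PF = cos(φ) = Re(Z)/|Z| = 470/470 = 1.
Step 6 — Type: Im(Z) = -2.707 ⇒ leading (phase φ = -0.3°).

PF = 1 (leading, φ = -0.3°)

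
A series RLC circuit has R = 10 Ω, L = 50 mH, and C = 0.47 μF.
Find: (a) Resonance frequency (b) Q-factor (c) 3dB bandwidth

Step 1 — Resonance condition Im(Z)=0 gives ω₀ = 1/√(LC).
Step 2 — ω₀ = 1/√(0.05·4.7e-07) = 6523 rad/s.
Step 3 — f₀ = ω₀/(2π) = 1038 Hz.
Step 4 — Series Q: Q = ω₀L/R = 6523·0.05/10 = 32.62.
Step 5 — 3dB bandwidth: Δω = ω₀/Q = 200 rad/s; BW = Δω/(2π) = 31.83 Hz.

(a) f₀ = 1038 Hz  (b) Q = 32.62  (c) BW = 31.83 Hz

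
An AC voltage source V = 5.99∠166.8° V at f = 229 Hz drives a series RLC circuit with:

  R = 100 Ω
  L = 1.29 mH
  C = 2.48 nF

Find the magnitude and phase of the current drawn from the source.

Step 1 — Angular frequency: ω = 2π·f = 2π·229 = 1439 rad/s.
Step 2 — Component impedances:
  R: Z = R = 100 Ω
  L: Z = jωL = j·1439·0.00129 = 0 + j1.856 Ω
  C: Z = 1/(jωC) = -j/(ω·C) = 0 - j2.802e+05 Ω
Step 3 — Series combination: Z_total = R + L + C = 100 - j2.802e+05 Ω = 2.802e+05∠-90.0° Ω.
Step 4 — Source phasor: V = 5.99∠166.8° V = -5.832 + j1.368 V.
Step 5 — Ohm's law: I = V / Z_total = (-5.832 + j1.368) / (100 - j2.802e+05) = -4.888e-06 - j2.081e-05 A.
Step 6 — Convert to polar: |I| = 2.137e-05 A, ∠I = -103.2°.

I = 2.137e-05∠-103.2° A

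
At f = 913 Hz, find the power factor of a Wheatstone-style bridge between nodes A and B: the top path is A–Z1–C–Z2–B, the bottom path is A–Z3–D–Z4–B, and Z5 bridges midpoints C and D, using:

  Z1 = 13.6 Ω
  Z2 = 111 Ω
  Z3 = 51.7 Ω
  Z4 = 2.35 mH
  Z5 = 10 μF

Step 1 — Angular frequency: ω = 2π·f = 2π·913 = 5737 rad/s.
Step 2 — Component impedances:
  Z1: Z = R = 13.6 Ω
  Z2: Z = R = 111 Ω
  Z3: Z = R = 51.7 Ω
  Z4: Z = jωL = j·5737·0.00235 = 0 + j13.48 Ω
  Z5: Z = 1/(jωC) = -j/(ω·C) = 0 - j17.43 Ω
Step 3 — Bridge requires nodal analysis (the Z5 bridge couples midpoints C and D, so the two paths cannot be reduced to a simple series/parallel combination). Setting node B to ground and injecting 1 A at node A, the 3-node admittance system at A, C, D solves to V_A = Z_AB = 13.39 + j3.243 Ω = 13.78∠13.6° Ω.
Step 4 — Power factor: PF = cos(φ) = Re(Z)/|Z| = 13.392/13.779 = 0.9719.
Step 5 — Type: Im(Z) = 3.243 ⇒ lagging (phase φ = 13.6°).

PF = 0.9719 (lagging, φ = 13.6°)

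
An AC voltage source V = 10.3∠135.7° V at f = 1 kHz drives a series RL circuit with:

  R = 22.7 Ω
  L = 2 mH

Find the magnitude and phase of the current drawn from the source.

Step 1 — Angular frequency: ω = 2π·f = 2π·1000 = 6283 rad/s.
Step 2 — Component impedances:
  R: Z = R = 22.7 Ω
  L: Z = jωL = j·6283·0.002 = 0 + j12.57 Ω
Step 3 — Series combination: Z_total = R + L = 22.7 + j12.57 Ω = 25.95∠29.0° Ω.
Step 4 — Source phasor: V = 10.3∠135.7° V = -7.372 + j7.194 V.
Step 5 — Ohm's law: I = V / Z_total = (-7.372 + j7.194) / (22.7 + j12.57) = -0.1143 + j0.3802 A.
Step 6 — Convert to polar: |I| = 0.397 A, ∠I = 106.7°.

I = 0.397∠106.7° A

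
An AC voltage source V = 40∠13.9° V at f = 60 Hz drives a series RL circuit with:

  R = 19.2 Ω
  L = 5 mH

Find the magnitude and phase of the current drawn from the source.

Step 1 — Angular frequency: ω = 2π·f = 2π·60 = 377 rad/s.
Step 2 — Component impedances:
  R: Z = R = 19.2 Ω
  L: Z = jωL = j·377·0.005 = 0 + j1.885 Ω
Step 3 — Series combination: Z_total = R + L = 19.2 + j1.885 Ω = 19.29∠5.6° Ω.
Step 4 — Source phasor: V = 40∠13.9° V = 38.83 + j9.609 V.
Step 5 — Ohm's law: I = V / Z_total = (38.83 + j9.609) / (19.2 + j1.885) = 2.052 + j0.2991 A.
Step 6 — Convert to polar: |I| = 2.073 A, ∠I = 8.3°.

I = 2.073∠8.3° A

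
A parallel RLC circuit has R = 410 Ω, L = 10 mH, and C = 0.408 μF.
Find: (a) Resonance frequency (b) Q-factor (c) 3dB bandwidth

Step 1 — Resonance: ω₀ = 1/√(LC) = 1/√(0.01·4.08e-07) = 1.566e+04 rad/s.
Step 2 — f₀ = ω₀/(2π) = 2492 Hz.
Step 3 — Parallel Q: Q = R/(ω₀L) = 410/(1.566e+04·0.01) = 2.619.
Step 4 — Bandwidth: Δω = ω₀/Q = 5978 rad/s; BW = Δω/(2π) = 951.4 Hz.

(a) f₀ = 2492 Hz  (b) Q = 2.619  (c) BW = 951.4 Hz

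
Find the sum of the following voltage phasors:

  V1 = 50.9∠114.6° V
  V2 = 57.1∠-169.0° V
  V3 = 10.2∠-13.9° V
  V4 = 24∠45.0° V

Step 1 — Convert each phasor to rectangular form:
  V1 = 50.9·(cos(114.6°) + j·sin(114.6°)) = -21.19 + j46.28 V
  V2 = 57.1·(cos(-169.0°) + j·sin(-169.0°)) = -56.05 - j10.9 V
  V3 = 10.2·(cos(-13.9°) + j·sin(-13.9°)) = 9.901 - j2.45 V
  V4 = 24·(cos(45.0°) + j·sin(45.0°)) = 16.97 + j16.97 V
Step 2 — Sum components: V_total = -50.37 + j49.91 V.
Step 3 — Convert to polar: |V_total| = 70.9 V, ∠V_total = 135.3°.

V_total = 70.9∠135.3° V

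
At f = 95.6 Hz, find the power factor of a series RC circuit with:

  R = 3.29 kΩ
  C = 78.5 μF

Step 1 — Angular frequency: ω = 2π·f = 2π·95.6 = 600.7 rad/s.
Step 2 — Component impedances:
  R: Z = R = 3290 Ω
  C: Z = 1/(jωC) = -j/(ω·C) = 0 - j21.21 Ω
Step 3 — Series combination: Z_total = R + C = 3290 - j21.21 Ω = 3290∠-0.4° Ω.
Step 4 — Power factor: PF = cos(φ) = Re(Z)/|Z| = 3290/3290 = 1.
Step 5 — Type: Im(Z) = -21.21 ⇒ leading (phase φ = -0.4°).

PF = 1 (leading, φ = -0.4°)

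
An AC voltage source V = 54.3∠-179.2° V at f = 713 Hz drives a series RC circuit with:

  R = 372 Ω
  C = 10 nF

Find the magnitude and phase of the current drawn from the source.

Step 1 — Angular frequency: ω = 2π·f = 2π·713 = 4480 rad/s.
Step 2 — Component impedances:
  R: Z = R = 372 Ω
  C: Z = 1/(jωC) = -j/(ω·C) = 0 - j2.232e+04 Ω
Step 3 — Series combination: Z_total = R + C = 372 - j2.232e+04 Ω = 2.232e+04∠-89.0° Ω.
Step 4 — Source phasor: V = 54.3∠-179.2° V = -54.29 - j0.7581 V.
Step 5 — Ohm's law: I = V / Z_total = (-54.29 - j0.7581) / (372 - j2.232e+04) = -6.57e-06 - j0.002432 A.
Step 6 — Convert to polar: |I| = 0.002432 A, ∠I = -90.2°.

I = 0.002432∠-90.2° A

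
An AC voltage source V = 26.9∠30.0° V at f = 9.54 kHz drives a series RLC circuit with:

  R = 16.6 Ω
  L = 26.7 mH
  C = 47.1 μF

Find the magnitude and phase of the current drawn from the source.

Step 1 — Angular frequency: ω = 2π·f = 2π·9540 = 5.994e+04 rad/s.
Step 2 — Component impedances:
  R: Z = R = 16.6 Ω
  L: Z = jωL = j·5.994e+04·0.0267 = 0 + j1600 Ω
  C: Z = 1/(jωC) = -j/(ω·C) = 0 - j0.3542 Ω
Step 3 — Series combination: Z_total = R + L + C = 16.6 + j1600 Ω = 1600∠89.4° Ω.
Step 4 — Source phasor: V = 26.9∠30.0° V = 23.3 + j13.45 V.
Step 5 — Ohm's law: I = V / Z_total = (23.3 + j13.45) / (16.6 + j1600) = 0.008556 - j0.01447 A.
Step 6 — Convert to polar: |I| = 0.01681 A, ∠I = -59.4°.

I = 0.01681∠-59.4° A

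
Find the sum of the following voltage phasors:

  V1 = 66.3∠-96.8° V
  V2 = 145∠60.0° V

Step 1 — Convert each phasor to rectangular form:
  V1 = 66.3·(cos(-96.8°) + j·sin(-96.8°)) = -7.85 - j65.83 V
  V2 = 145·(cos(60.0°) + j·sin(60.0°)) = 72.5 + j125.6 V
Step 2 — Sum components: V_total = 64.65 + j59.74 V.
Step 3 — Convert to polar: |V_total| = 88.03 V, ∠V_total = 42.7°.

V_total = 88.03∠42.7° V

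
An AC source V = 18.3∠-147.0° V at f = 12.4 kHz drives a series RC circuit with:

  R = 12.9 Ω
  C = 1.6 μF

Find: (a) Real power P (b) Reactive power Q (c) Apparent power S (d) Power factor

Step 1 — Angular frequency: ω = 2π·f = 2π·1.24e+04 = 7.791e+04 rad/s.
Step 2 — Component impedances:
  R: Z = R = 12.9 Ω
  C: Z = 1/(jωC) = -j/(ω·C) = 0 - j8.022 Ω
Step 3 — Series combination: Z_total = R + C = 12.9 - j8.022 Ω = 15.19∠-31.9° Ω.
Step 4 — Source phasor: V = 18.3∠-147.0° V = -15.35 - j9.967 V.
Step 5 — Current: I = V / Z = -0.5115 - j1.091 A = 1.205∠-115.1° A.
Step 6 — Complex power: S = V·I* = 18.72 - j11.64 VA.
Step 7 — Real power: P = Re(S) = 18.72 W.
Step 8 — Reactive power: Q = Im(S) = -11.64 VAR.
Step 9 — Apparent power: |S| = 22.05 VA.
Step 10 — Power factor: PF = P/|S| = 0.8492 (leading).

(a) P = 18.72 W  (b) Q = -11.64 VAR  (c) S = 22.05 VA  (d) PF = 0.8492 (leading)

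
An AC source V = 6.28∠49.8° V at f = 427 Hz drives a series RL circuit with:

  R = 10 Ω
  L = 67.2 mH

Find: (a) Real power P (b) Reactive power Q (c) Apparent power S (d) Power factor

Step 1 — Angular frequency: ω = 2π·f = 2π·427 = 2683 rad/s.
Step 2 — Component impedances:
  R: Z = R = 10 Ω
  L: Z = jωL = j·2683·0.0672 = 0 + j180.3 Ω
Step 3 — Series combination: Z_total = R + L = 10 + j180.3 Ω = 180.6∠86.8° Ω.
Step 4 — Source phasor: V = 6.28∠49.8° V = 4.053 + j4.797 V.
Step 5 — Current: I = V / Z = 0.02777 - j0.02094 A = 0.03478∠-37.0° A.
Step 6 — Complex power: S = V·I* = 0.0121 + j0.2181 VA.
Step 7 — Real power: P = Re(S) = 0.0121 W.
Step 8 — Reactive power: Q = Im(S) = 0.2181 VAR.
Step 9 — Apparent power: |S| = 0.2184 VA.
Step 10 — Power factor: PF = P/|S| = 0.05538 (lagging).

(a) P = 0.0121 W  (b) Q = 0.2181 VAR  (c) S = 0.2184 VA  (d) PF = 0.05538 (lagging)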